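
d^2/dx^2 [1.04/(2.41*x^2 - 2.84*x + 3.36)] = (-12.080848*x^2 + 14.236352*x + 1.04*(4.82*x - 2.84)*(9.64*x - 5.68) - 16.843008)/(2.41*x^2 - 2.84*x + 3.36)^3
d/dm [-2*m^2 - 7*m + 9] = -4*m - 7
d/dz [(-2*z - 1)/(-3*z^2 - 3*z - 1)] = (6*z^2 + 6*z - 3*(2*z + 1)^2 + 2)/(3*z^2 + 3*z + 1)^2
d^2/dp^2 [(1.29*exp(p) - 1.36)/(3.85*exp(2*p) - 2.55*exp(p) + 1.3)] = (19.121025*exp(4*p) - 67.969825*exp(3*p) + 1.3167*exp(2*p) + 22.66015*exp(p) - 2.3283)*exp(p)/(57.066625*exp(6*p) - 113.392125*exp(5*p) + 132.911625*exp(4*p) - 93.157875*exp(3*p) + 44.87925*exp(2*p) - 12.9285*exp(p) + 2.197)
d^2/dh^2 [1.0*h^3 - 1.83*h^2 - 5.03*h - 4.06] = 6.0*h - 3.66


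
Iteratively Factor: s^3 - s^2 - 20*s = (s)*(s^2 - s - 20) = s*(s + 4)*(s - 5)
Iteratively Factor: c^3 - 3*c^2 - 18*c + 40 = (c - 5)*(c^2 + 2*c - 8) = (c - 5)*(c + 4)*(c - 2)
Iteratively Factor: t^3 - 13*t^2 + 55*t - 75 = (t - 3)*(t^2 - 10*t + 25) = (t - 5)*(t - 3)*(t - 5)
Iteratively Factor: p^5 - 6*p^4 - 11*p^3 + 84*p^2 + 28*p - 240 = (p + 2)*(p^4 - 8*p^3 + 5*p^2 + 74*p - 120) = (p - 4)*(p + 2)*(p^3 - 4*p^2 - 11*p + 30) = (p - 4)*(p + 2)*(p + 3)*(p^2 - 7*p + 10) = (p - 5)*(p - 4)*(p + 2)*(p + 3)*(p - 2)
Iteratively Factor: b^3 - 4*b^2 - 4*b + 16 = (b - 4)*(b^2 - 4) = (b - 4)*(b + 2)*(b - 2)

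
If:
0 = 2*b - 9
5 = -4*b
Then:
No Solution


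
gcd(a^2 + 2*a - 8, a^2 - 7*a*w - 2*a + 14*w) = a - 2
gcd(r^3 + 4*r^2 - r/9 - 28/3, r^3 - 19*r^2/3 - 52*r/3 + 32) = r^2 + 5*r/3 - 4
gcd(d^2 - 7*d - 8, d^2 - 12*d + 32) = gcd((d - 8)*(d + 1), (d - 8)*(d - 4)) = d - 8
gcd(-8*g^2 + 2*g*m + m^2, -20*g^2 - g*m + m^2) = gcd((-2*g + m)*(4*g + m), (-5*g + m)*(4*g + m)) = 4*g + m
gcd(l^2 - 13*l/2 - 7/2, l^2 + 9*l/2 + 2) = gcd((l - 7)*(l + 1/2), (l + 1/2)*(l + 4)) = l + 1/2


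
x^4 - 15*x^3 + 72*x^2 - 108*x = x*(x - 6)^2*(x - 3)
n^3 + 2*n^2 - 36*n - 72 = (n - 6)*(n + 2)*(n + 6)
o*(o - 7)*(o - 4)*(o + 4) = o^4 - 7*o^3 - 16*o^2 + 112*o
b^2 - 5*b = b*(b - 5)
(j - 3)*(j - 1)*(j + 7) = j^3 + 3*j^2 - 25*j + 21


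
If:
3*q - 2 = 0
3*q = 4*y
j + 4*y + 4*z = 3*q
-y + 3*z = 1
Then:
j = -2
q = 2/3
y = 1/2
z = 1/2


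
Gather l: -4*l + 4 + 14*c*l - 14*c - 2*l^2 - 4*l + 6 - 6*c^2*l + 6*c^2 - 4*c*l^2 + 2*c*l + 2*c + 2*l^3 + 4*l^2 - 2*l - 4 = 6*c^2 - 12*c + 2*l^3 + l^2*(2 - 4*c) + l*(-6*c^2 + 16*c - 10) + 6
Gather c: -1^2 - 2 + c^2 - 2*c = c^2 - 2*c - 3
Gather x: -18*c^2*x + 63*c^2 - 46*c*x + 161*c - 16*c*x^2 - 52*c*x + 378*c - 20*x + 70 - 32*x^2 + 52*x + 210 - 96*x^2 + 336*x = 63*c^2 + 539*c + x^2*(-16*c - 128) + x*(-18*c^2 - 98*c + 368) + 280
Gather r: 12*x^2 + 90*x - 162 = 12*x^2 + 90*x - 162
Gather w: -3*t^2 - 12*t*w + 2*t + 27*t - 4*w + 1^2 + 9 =-3*t^2 + 29*t + w*(-12*t - 4) + 10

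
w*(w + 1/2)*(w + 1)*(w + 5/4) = w^4 + 11*w^3/4 + 19*w^2/8 + 5*w/8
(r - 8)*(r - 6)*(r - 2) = r^3 - 16*r^2 + 76*r - 96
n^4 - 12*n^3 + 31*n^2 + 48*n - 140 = (n - 7)*(n - 5)*(n - 2)*(n + 2)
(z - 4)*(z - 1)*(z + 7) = z^3 + 2*z^2 - 31*z + 28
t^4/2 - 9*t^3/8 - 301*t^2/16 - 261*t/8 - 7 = (t/2 + 1)*(t - 8)*(t + 1/4)*(t + 7/2)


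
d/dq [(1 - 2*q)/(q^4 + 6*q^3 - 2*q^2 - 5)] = 2*(-q^4 - 6*q^3 + 2*q^2 + q*(2*q - 1)*(2*q^2 + 9*q - 2) + 5)/(q^4 + 6*q^3 - 2*q^2 - 5)^2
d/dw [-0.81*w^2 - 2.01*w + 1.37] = -1.62*w - 2.01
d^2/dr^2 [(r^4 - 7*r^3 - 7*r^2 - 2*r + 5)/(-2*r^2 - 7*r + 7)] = 2*(-4*r^6 - 42*r^5 - 105*r^4 + 743*r^3 - 1089*r^2 + 903*r + 126)/(8*r^6 + 84*r^5 + 210*r^4 - 245*r^3 - 735*r^2 + 1029*r - 343)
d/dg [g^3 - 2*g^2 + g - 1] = 3*g^2 - 4*g + 1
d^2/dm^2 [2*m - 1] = 0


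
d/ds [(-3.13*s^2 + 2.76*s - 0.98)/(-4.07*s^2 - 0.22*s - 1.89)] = (11.9218*s^2 + 3.8542*s - 5.432)/(16.5649*s^4 + 1.7908*s^3 + 15.433*s^2 + 0.8316*s + 3.5721)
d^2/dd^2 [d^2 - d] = 2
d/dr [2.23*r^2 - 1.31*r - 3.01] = 4.46*r - 1.31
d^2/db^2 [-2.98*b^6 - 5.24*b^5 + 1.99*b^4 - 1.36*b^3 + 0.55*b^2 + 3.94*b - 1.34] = -89.4*b^4 - 104.8*b^3 + 23.88*b^2 - 8.16*b + 1.1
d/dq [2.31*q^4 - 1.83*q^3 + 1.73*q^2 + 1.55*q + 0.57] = 9.24*q^3 - 5.49*q^2 + 3.46*q + 1.55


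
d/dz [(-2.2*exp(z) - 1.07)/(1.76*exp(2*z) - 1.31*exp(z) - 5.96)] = (3.872*exp(2*z) + 3.7664*exp(z) + 11.7103)*exp(z)/(3.0976*exp(4*z) - 4.6112*exp(3*z) - 19.2631*exp(2*z) + 15.6152*exp(z) + 35.5216)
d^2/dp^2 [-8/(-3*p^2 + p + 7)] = 16*(9*p^2 - 3*p - (6*p - 1)^2 - 21)/(-3*p^2 + p + 7)^3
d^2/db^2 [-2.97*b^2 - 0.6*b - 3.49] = -5.94000000000000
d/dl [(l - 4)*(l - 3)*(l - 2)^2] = 4*l^3 - 33*l^2 + 88*l - 76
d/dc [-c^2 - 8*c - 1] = -2*c - 8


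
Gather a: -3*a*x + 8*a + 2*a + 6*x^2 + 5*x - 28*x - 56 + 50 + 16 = a*(10 - 3*x) + 6*x^2 - 23*x + 10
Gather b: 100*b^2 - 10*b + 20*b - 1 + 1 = 100*b^2 + 10*b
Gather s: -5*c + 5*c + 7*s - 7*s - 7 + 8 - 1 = 0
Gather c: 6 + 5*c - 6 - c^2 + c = -c^2 + 6*c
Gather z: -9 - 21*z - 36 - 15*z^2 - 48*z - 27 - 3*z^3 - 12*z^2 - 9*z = -3*z^3 - 27*z^2 - 78*z - 72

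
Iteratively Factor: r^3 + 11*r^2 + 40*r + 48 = (r + 3)*(r^2 + 8*r + 16) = (r + 3)*(r + 4)*(r + 4)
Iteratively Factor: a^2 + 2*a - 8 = (a - 2)*(a + 4)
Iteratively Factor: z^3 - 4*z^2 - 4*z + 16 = (z + 2)*(z^2 - 6*z + 8) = (z - 4)*(z + 2)*(z - 2)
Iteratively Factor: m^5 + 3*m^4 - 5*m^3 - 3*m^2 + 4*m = (m - 1)*(m^4 + 4*m^3 - m^2 - 4*m) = (m - 1)*(m + 1)*(m^3 + 3*m^2 - 4*m) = (m - 1)*(m + 1)*(m + 4)*(m^2 - m) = m*(m - 1)*(m + 1)*(m + 4)*(m - 1)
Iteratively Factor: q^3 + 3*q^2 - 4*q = (q - 1)*(q^2 + 4*q) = (q - 1)*(q + 4)*(q)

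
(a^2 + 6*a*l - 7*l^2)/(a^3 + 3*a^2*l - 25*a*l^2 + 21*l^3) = 1/(a - 3*l)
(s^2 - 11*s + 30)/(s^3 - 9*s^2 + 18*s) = (s - 5)/(s*(s - 3))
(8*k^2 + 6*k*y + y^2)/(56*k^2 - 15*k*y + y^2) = (8*k^2 + 6*k*y + y^2)/(56*k^2 - 15*k*y + y^2)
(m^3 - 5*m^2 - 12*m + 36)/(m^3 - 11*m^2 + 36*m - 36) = (m + 3)/(m - 3)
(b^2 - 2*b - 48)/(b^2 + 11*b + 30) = (b - 8)/(b + 5)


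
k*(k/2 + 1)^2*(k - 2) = k^4/4 + k^3/2 - k^2 - 2*k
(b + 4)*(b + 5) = b^2 + 9*b + 20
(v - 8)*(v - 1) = v^2 - 9*v + 8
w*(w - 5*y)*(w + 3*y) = w^3 - 2*w^2*y - 15*w*y^2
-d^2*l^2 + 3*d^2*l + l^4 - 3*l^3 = l*(-d + l)*(d + l)*(l - 3)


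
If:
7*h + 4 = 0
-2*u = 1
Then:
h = -4/7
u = -1/2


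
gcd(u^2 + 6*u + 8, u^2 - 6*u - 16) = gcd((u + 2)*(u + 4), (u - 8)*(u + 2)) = u + 2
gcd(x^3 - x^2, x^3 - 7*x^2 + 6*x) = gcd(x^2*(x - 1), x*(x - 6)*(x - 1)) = x^2 - x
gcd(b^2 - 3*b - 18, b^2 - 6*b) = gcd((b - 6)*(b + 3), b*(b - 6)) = b - 6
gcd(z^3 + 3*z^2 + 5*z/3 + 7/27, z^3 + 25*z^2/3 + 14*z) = z + 7/3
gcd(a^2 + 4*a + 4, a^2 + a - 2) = a + 2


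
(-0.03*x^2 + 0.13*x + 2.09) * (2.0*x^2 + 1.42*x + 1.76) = -0.06*x^4 + 0.2174*x^3 + 4.3118*x^2 + 3.1966*x + 3.6784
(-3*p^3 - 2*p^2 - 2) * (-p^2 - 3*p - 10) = 3*p^5 + 11*p^4 + 36*p^3 + 22*p^2 + 6*p + 20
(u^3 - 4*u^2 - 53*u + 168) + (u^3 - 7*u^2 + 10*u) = 2*u^3 - 11*u^2 - 43*u + 168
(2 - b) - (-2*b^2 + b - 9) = 2*b^2 - 2*b + 11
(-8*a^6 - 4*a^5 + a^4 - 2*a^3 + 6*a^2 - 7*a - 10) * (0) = 0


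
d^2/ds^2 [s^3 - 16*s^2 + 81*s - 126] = 6*s - 32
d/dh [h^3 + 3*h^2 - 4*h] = 3*h^2 + 6*h - 4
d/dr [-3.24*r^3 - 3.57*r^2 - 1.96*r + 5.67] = -9.72*r^2 - 7.14*r - 1.96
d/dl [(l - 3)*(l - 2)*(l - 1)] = 3*l^2 - 12*l + 11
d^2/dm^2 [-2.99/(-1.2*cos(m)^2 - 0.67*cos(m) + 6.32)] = (-17.2224*(1 - cos(m)^2)^2 - 7.21188*cos(m)^3 - 100.658051*cos(m)^2 + 1.762904*cos(m) + 65.259142)/(1.2*cos(m)^2 + 0.67*cos(m) - 6.32)^3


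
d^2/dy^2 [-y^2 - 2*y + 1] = -2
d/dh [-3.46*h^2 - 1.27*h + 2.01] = -6.92*h - 1.27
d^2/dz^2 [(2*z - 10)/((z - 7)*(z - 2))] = 4*(z^3 - 15*z^2 + 93*z - 209)/(z^6 - 27*z^5 + 285*z^4 - 1485*z^3 + 3990*z^2 - 5292*z + 2744)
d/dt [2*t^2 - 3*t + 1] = 4*t - 3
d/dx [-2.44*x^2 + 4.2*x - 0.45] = 4.2 - 4.88*x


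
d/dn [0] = 0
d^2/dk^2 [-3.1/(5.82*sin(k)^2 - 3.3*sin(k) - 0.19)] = (-420.01776*sin(k)^4 + 178.6158*sin(k)^3 + 582.55572*sin(k)^2 - 355.2879*sin(k) + 74.37396)/(-5.82*sin(k)^2 + 3.3*sin(k) + 0.19)^3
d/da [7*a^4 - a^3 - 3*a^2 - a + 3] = 28*a^3 - 3*a^2 - 6*a - 1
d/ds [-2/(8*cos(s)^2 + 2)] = -4*sin(2*s)/(2*cos(2*s) + 3)^2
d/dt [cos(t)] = -sin(t)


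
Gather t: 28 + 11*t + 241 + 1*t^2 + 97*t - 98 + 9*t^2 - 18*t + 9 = 10*t^2 + 90*t + 180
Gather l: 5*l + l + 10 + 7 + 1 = 6*l + 18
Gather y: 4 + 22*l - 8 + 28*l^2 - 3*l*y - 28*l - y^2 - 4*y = 28*l^2 - 6*l - y^2 + y*(-3*l - 4) - 4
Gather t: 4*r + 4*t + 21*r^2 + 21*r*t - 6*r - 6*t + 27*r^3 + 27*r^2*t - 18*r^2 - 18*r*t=27*r^3 + 3*r^2 - 2*r + t*(27*r^2 + 3*r - 2)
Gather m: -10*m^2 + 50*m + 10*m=-10*m^2 + 60*m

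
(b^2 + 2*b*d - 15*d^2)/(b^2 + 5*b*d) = (b - 3*d)/b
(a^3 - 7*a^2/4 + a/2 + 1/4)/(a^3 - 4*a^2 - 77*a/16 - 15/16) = 4*(a^2 - 2*a + 1)/(4*a^2 - 17*a - 15)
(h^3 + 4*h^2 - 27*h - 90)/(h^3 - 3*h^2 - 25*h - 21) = (h^2 + h - 30)/(h^2 - 6*h - 7)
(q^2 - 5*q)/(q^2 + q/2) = 2*(q - 5)/(2*q + 1)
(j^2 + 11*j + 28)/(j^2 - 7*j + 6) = (j^2 + 11*j + 28)/(j^2 - 7*j + 6)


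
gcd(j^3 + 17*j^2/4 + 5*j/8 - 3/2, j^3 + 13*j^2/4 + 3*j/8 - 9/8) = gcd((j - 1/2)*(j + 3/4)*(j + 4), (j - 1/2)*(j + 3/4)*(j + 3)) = j^2 + j/4 - 3/8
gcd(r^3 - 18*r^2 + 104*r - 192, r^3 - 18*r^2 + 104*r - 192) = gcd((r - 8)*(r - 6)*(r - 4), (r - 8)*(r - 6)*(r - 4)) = r^3 - 18*r^2 + 104*r - 192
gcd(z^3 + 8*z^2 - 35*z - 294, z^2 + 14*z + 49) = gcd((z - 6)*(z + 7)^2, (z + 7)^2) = z^2 + 14*z + 49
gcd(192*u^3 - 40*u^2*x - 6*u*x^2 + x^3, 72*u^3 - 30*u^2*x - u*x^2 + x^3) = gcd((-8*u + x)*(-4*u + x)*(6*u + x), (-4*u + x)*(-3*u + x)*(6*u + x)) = -24*u^2 + 2*u*x + x^2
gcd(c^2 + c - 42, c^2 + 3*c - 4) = 1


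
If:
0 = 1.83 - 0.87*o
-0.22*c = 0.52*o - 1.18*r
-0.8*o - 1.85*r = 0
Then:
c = -9.85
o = 2.10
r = -0.91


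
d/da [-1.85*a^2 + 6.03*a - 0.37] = 6.03 - 3.7*a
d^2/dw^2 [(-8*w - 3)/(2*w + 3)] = 72/(2*w + 3)^3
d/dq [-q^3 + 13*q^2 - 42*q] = -3*q^2 + 26*q - 42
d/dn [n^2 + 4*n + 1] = 2*n + 4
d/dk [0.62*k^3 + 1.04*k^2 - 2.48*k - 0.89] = 1.86*k^2 + 2.08*k - 2.48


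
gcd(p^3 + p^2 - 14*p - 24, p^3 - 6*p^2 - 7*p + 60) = p^2 - p - 12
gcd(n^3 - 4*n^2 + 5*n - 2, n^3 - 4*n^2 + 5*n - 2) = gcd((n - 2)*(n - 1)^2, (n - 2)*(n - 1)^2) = n^3 - 4*n^2 + 5*n - 2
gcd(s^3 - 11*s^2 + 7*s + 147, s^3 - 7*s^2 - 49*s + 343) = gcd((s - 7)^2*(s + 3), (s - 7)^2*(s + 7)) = s^2 - 14*s + 49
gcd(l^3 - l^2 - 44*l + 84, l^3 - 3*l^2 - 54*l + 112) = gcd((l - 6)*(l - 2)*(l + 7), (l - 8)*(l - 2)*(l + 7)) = l^2 + 5*l - 14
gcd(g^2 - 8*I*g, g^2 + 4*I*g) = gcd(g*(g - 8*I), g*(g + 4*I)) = g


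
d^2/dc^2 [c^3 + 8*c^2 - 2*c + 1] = 6*c + 16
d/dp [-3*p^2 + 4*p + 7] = 4 - 6*p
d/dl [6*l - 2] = 6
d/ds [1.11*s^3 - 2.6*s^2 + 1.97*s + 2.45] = 3.33*s^2 - 5.2*s + 1.97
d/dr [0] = 0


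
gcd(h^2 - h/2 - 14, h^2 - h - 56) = 1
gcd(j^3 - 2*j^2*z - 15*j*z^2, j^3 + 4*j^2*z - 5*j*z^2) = j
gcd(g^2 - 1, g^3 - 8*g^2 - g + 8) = g^2 - 1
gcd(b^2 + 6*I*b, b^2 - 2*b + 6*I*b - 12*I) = b + 6*I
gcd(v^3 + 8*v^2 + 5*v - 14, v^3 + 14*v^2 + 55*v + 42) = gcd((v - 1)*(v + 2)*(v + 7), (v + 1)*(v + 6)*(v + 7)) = v + 7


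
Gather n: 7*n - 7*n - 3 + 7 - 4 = 0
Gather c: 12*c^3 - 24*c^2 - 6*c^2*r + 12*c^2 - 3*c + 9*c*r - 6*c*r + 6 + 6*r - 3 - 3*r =12*c^3 + c^2*(-6*r - 12) + c*(3*r - 3) + 3*r + 3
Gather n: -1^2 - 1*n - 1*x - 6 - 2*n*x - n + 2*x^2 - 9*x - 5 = n*(-2*x - 2) + 2*x^2 - 10*x - 12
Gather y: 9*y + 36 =9*y + 36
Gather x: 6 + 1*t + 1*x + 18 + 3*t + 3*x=4*t + 4*x + 24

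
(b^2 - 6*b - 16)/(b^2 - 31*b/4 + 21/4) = 4*(b^2 - 6*b - 16)/(4*b^2 - 31*b + 21)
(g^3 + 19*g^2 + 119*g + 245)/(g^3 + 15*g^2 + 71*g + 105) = (g + 7)/(g + 3)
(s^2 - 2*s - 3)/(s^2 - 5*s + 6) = (s + 1)/(s - 2)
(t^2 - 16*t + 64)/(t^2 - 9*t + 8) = (t - 8)/(t - 1)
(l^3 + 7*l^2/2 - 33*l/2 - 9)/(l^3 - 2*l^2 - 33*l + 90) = (l + 1/2)/(l - 5)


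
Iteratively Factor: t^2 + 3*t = (t)*(t + 3)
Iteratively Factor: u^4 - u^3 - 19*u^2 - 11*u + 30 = (u - 1)*(u^3 - 19*u - 30) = (u - 5)*(u - 1)*(u^2 + 5*u + 6) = (u - 5)*(u - 1)*(u + 3)*(u + 2)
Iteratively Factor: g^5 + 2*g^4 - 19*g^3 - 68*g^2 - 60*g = (g + 2)*(g^4 - 19*g^2 - 30*g) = (g - 5)*(g + 2)*(g^3 + 5*g^2 + 6*g) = g*(g - 5)*(g + 2)*(g^2 + 5*g + 6) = g*(g - 5)*(g + 2)*(g + 3)*(g + 2)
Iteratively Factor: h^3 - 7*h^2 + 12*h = (h - 3)*(h^2 - 4*h) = h*(h - 3)*(h - 4)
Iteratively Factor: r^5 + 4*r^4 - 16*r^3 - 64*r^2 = (r)*(r^4 + 4*r^3 - 16*r^2 - 64*r) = r*(r - 4)*(r^3 + 8*r^2 + 16*r) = r*(r - 4)*(r + 4)*(r^2 + 4*r) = r*(r - 4)*(r + 4)^2*(r)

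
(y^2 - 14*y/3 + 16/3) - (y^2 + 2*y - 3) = 25/3 - 20*y/3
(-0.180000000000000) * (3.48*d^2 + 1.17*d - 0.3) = -0.6264*d^2 - 0.2106*d + 0.054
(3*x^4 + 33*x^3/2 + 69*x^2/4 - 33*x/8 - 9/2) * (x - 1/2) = 3*x^5 + 15*x^4 + 9*x^3 - 51*x^2/4 - 39*x/16 + 9/4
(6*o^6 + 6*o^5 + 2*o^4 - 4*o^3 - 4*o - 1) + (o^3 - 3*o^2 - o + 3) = 6*o^6 + 6*o^5 + 2*o^4 - 3*o^3 - 3*o^2 - 5*o + 2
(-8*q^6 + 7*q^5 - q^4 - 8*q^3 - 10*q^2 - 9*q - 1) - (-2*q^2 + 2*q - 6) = -8*q^6 + 7*q^5 - q^4 - 8*q^3 - 8*q^2 - 11*q + 5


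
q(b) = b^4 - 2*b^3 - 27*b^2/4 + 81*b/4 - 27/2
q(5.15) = 342.02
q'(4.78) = 255.49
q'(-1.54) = 12.20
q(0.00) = -13.50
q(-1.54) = -47.76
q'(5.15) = 337.95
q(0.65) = -3.56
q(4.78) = 232.69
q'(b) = 4*b^3 - 6*b^2 - 27*b/2 + 81/4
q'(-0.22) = 22.89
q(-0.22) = -18.26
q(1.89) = -0.08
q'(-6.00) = -978.75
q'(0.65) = 10.04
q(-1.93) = -49.47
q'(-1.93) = -4.80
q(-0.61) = -27.77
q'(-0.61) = 25.34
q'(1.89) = 0.31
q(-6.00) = 1350.00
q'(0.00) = 20.25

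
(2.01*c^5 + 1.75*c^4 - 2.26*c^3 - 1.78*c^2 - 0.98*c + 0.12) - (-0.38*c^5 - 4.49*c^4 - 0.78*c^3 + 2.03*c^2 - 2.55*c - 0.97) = 2.39*c^5 + 6.24*c^4 - 1.48*c^3 - 3.81*c^2 + 1.57*c + 1.09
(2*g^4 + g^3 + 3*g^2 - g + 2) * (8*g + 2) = 16*g^5 + 12*g^4 + 26*g^3 - 2*g^2 + 14*g + 4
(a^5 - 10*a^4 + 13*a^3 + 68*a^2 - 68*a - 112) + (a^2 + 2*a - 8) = a^5 - 10*a^4 + 13*a^3 + 69*a^2 - 66*a - 120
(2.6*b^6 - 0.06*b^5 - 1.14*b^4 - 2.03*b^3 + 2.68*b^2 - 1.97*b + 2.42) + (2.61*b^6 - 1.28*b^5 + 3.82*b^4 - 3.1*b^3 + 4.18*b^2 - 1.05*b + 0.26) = 5.21*b^6 - 1.34*b^5 + 2.68*b^4 - 5.13*b^3 + 6.86*b^2 - 3.02*b + 2.68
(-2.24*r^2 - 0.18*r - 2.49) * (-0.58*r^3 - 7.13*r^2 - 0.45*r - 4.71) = 1.2992*r^5 + 16.0756*r^4 + 3.7356*r^3 + 28.3851*r^2 + 1.9683*r + 11.7279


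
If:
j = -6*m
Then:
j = -6*m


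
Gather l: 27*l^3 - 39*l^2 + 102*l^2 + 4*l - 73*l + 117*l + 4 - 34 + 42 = 27*l^3 + 63*l^2 + 48*l + 12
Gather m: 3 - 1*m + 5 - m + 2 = 10 - 2*m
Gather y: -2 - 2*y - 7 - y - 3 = -3*y - 12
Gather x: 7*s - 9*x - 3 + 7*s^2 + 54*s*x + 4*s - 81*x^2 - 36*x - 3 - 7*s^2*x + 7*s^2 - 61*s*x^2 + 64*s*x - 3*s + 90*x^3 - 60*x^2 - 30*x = 14*s^2 + 8*s + 90*x^3 + x^2*(-61*s - 141) + x*(-7*s^2 + 118*s - 75) - 6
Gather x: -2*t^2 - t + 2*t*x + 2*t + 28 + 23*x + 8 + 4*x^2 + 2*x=-2*t^2 + t + 4*x^2 + x*(2*t + 25) + 36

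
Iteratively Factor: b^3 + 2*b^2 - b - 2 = (b + 1)*(b^2 + b - 2) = (b + 1)*(b + 2)*(b - 1)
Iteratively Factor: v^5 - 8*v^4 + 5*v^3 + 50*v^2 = (v)*(v^4 - 8*v^3 + 5*v^2 + 50*v) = v*(v - 5)*(v^3 - 3*v^2 - 10*v) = v^2*(v - 5)*(v^2 - 3*v - 10) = v^2*(v - 5)*(v + 2)*(v - 5)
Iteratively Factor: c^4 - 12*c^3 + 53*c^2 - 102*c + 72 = (c - 2)*(c^3 - 10*c^2 + 33*c - 36) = (c - 3)*(c - 2)*(c^2 - 7*c + 12) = (c - 4)*(c - 3)*(c - 2)*(c - 3)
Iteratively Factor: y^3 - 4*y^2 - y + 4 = (y - 1)*(y^2 - 3*y - 4) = (y - 1)*(y + 1)*(y - 4)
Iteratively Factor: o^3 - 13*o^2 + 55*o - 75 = (o - 5)*(o^2 - 8*o + 15) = (o - 5)^2*(o - 3)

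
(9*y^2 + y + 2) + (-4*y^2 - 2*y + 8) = 5*y^2 - y + 10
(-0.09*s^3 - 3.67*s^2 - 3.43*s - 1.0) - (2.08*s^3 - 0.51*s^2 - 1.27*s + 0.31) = -2.17*s^3 - 3.16*s^2 - 2.16*s - 1.31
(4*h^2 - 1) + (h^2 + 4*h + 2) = 5*h^2 + 4*h + 1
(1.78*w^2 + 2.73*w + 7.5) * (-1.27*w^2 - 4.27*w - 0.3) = -2.2606*w^4 - 11.0677*w^3 - 21.7161*w^2 - 32.844*w - 2.25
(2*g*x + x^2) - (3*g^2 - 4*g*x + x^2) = -3*g^2 + 6*g*x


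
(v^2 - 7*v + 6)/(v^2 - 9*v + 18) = (v - 1)/(v - 3)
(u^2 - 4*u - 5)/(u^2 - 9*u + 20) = (u + 1)/(u - 4)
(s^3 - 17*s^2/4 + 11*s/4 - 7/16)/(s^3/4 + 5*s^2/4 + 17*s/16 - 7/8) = (8*s^2 - 30*s + 7)/(2*s^2 + 11*s + 14)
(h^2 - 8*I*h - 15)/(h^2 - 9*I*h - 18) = (h - 5*I)/(h - 6*I)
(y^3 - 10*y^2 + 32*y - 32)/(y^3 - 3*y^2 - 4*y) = (y^2 - 6*y + 8)/(y*(y + 1))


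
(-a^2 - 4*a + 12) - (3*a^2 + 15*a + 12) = -4*a^2 - 19*a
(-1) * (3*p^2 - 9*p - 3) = -3*p^2 + 9*p + 3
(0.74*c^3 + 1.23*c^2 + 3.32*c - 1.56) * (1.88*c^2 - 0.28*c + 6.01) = 1.3912*c^5 + 2.1052*c^4 + 10.3446*c^3 + 3.5299*c^2 + 20.39*c - 9.3756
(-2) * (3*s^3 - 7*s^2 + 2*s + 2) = -6*s^3 + 14*s^2 - 4*s - 4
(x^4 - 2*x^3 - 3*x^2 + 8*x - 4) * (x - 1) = x^5 - 3*x^4 - x^3 + 11*x^2 - 12*x + 4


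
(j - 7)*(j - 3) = j^2 - 10*j + 21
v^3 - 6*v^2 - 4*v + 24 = (v - 6)*(v - 2)*(v + 2)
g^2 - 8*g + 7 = (g - 7)*(g - 1)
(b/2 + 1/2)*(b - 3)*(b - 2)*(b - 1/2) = b^4/2 - 9*b^3/4 + 3*b^2/2 + 11*b/4 - 3/2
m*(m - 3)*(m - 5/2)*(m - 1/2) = m^4 - 6*m^3 + 41*m^2/4 - 15*m/4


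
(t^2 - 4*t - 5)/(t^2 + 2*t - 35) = (t + 1)/(t + 7)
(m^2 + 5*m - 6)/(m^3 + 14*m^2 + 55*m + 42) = (m - 1)/(m^2 + 8*m + 7)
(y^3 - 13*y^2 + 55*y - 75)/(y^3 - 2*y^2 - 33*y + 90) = (y - 5)/(y + 6)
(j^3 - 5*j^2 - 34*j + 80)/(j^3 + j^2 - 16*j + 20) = (j - 8)/(j - 2)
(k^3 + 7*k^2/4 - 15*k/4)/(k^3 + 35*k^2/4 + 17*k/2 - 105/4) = k/(k + 7)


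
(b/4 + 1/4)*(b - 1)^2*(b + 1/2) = b^4/4 - b^3/8 - 3*b^2/8 + b/8 + 1/8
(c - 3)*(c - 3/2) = c^2 - 9*c/2 + 9/2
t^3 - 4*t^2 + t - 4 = (t - 4)*(t - I)*(t + I)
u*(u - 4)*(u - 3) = u^3 - 7*u^2 + 12*u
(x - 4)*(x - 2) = x^2 - 6*x + 8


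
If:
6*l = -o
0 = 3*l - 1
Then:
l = 1/3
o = -2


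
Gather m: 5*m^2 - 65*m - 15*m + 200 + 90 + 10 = 5*m^2 - 80*m + 300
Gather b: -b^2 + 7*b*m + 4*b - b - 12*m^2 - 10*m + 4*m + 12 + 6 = -b^2 + b*(7*m + 3) - 12*m^2 - 6*m + 18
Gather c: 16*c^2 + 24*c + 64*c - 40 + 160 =16*c^2 + 88*c + 120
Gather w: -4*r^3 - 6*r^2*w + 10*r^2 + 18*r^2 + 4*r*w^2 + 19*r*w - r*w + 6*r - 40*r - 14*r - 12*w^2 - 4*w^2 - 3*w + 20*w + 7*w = -4*r^3 + 28*r^2 - 48*r + w^2*(4*r - 16) + w*(-6*r^2 + 18*r + 24)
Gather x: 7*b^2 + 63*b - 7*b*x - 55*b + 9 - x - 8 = 7*b^2 + 8*b + x*(-7*b - 1) + 1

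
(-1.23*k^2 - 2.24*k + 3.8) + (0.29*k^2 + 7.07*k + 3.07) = -0.94*k^2 + 4.83*k + 6.87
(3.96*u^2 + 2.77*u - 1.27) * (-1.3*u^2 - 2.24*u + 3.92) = -5.148*u^4 - 12.4714*u^3 + 10.9694*u^2 + 13.7032*u - 4.9784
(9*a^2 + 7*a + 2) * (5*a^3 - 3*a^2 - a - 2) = 45*a^5 + 8*a^4 - 20*a^3 - 31*a^2 - 16*a - 4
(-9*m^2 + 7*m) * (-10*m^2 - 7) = 90*m^4 - 70*m^3 + 63*m^2 - 49*m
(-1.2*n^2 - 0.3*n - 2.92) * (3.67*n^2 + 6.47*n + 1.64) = -4.404*n^4 - 8.865*n^3 - 14.6254*n^2 - 19.3844*n - 4.7888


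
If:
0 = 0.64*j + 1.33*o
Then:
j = -2.078125*o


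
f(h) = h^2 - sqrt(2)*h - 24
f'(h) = 2*h - sqrt(2)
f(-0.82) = -22.17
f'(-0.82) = -3.05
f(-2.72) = -12.75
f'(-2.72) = -6.85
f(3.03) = -19.10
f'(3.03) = 4.65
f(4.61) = -9.27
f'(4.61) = 7.81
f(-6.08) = 21.56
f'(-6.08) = -13.57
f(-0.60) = -22.79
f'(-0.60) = -2.61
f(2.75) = -20.33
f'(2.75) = 4.09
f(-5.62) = 15.53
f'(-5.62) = -12.65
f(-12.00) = 136.97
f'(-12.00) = -25.41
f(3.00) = -19.24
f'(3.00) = 4.59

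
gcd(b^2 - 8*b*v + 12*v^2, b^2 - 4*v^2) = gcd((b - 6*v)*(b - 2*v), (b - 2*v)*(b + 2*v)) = -b + 2*v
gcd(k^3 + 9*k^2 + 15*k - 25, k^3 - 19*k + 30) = k + 5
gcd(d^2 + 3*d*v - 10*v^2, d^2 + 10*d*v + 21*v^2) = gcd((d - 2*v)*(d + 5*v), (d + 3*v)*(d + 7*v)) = 1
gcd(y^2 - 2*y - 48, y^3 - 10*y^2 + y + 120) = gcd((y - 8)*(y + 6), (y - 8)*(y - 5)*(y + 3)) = y - 8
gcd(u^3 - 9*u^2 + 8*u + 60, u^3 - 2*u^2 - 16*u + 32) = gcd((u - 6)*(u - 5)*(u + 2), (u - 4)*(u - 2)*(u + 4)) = 1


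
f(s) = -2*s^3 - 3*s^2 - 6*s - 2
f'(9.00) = -546.00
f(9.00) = -1757.00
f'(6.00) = -258.00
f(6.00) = -578.00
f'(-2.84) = -37.35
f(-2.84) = 36.66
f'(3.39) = -95.29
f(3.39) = -134.73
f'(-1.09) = -6.59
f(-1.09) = 3.57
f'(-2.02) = -18.36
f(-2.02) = 14.36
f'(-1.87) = -15.76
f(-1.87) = 11.81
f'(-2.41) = -26.39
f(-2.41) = 23.03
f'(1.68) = -33.01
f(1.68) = -30.03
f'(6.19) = -273.04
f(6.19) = -628.44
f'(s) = -6*s^2 - 6*s - 6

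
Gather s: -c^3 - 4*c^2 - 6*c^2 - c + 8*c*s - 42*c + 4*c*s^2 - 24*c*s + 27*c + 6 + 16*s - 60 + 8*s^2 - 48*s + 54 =-c^3 - 10*c^2 - 16*c + s^2*(4*c + 8) + s*(-16*c - 32)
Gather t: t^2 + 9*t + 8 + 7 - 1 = t^2 + 9*t + 14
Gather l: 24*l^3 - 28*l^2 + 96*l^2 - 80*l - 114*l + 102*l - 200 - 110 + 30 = 24*l^3 + 68*l^2 - 92*l - 280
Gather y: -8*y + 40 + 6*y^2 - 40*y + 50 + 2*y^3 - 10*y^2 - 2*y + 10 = 2*y^3 - 4*y^2 - 50*y + 100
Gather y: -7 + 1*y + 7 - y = 0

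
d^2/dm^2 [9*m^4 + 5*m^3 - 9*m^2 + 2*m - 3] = 108*m^2 + 30*m - 18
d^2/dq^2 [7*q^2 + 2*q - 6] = 14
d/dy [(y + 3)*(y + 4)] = 2*y + 7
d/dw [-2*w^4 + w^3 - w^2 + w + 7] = -8*w^3 + 3*w^2 - 2*w + 1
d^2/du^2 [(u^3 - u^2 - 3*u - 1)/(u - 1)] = 2*(u^3 - 3*u^2 + 3*u - 5)/(u^3 - 3*u^2 + 3*u - 1)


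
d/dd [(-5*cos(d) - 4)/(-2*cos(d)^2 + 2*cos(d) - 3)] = (10*cos(d)^2 + 16*cos(d) - 23)*sin(d)/(2*cos(d) - cos(2*d) - 4)^2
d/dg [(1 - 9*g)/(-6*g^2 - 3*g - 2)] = 3*(-18*g^2 + 4*g + 7)/(36*g^4 + 36*g^3 + 33*g^2 + 12*g + 4)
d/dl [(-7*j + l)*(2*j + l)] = -5*j + 2*l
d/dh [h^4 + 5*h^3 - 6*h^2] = h*(4*h^2 + 15*h - 12)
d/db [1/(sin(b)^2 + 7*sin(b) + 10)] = -(2*sin(b) + 7)*cos(b)/(sin(b)^2 + 7*sin(b) + 10)^2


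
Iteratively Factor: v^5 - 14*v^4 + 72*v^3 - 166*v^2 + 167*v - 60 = (v - 3)*(v^4 - 11*v^3 + 39*v^2 - 49*v + 20) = (v - 3)*(v - 1)*(v^3 - 10*v^2 + 29*v - 20) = (v - 5)*(v - 3)*(v - 1)*(v^2 - 5*v + 4) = (v - 5)*(v - 4)*(v - 3)*(v - 1)*(v - 1)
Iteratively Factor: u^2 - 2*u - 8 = (u - 4)*(u + 2)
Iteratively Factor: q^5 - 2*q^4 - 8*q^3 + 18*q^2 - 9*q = (q)*(q^4 - 2*q^3 - 8*q^2 + 18*q - 9) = q*(q - 3)*(q^3 + q^2 - 5*q + 3) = q*(q - 3)*(q - 1)*(q^2 + 2*q - 3) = q*(q - 3)*(q - 1)^2*(q + 3)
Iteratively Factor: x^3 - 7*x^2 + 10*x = (x - 2)*(x^2 - 5*x) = x*(x - 2)*(x - 5)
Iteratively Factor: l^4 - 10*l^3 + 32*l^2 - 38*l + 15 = (l - 3)*(l^3 - 7*l^2 + 11*l - 5) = (l - 3)*(l - 1)*(l^2 - 6*l + 5) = (l - 5)*(l - 3)*(l - 1)*(l - 1)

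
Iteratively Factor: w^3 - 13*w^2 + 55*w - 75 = (w - 5)*(w^2 - 8*w + 15) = (w - 5)*(w - 3)*(w - 5)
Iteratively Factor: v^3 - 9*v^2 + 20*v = (v)*(v^2 - 9*v + 20) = v*(v - 5)*(v - 4)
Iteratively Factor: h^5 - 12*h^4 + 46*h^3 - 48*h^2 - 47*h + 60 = (h + 1)*(h^4 - 13*h^3 + 59*h^2 - 107*h + 60) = (h - 1)*(h + 1)*(h^3 - 12*h^2 + 47*h - 60) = (h - 4)*(h - 1)*(h + 1)*(h^2 - 8*h + 15) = (h - 5)*(h - 4)*(h - 1)*(h + 1)*(h - 3)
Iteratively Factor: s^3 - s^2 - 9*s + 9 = (s - 1)*(s^2 - 9) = (s - 3)*(s - 1)*(s + 3)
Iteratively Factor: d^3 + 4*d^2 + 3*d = (d + 1)*(d^2 + 3*d) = d*(d + 1)*(d + 3)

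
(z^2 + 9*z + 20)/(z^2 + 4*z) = (z + 5)/z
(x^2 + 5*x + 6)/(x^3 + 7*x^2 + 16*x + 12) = 1/(x + 2)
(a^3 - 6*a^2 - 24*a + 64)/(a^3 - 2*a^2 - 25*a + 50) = (a^2 - 4*a - 32)/(a^2 - 25)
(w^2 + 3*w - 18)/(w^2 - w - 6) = (w + 6)/(w + 2)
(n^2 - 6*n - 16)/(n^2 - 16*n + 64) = (n + 2)/(n - 8)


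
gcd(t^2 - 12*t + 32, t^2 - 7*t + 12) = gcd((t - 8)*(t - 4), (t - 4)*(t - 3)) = t - 4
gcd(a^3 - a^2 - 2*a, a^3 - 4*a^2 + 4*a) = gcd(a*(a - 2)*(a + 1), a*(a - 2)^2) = a^2 - 2*a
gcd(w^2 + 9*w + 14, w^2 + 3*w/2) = 1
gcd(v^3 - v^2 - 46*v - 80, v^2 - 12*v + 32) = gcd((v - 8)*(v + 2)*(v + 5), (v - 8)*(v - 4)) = v - 8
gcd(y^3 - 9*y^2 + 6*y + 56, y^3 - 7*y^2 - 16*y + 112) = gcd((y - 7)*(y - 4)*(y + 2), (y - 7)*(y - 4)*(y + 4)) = y^2 - 11*y + 28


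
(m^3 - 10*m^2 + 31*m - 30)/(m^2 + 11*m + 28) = (m^3 - 10*m^2 + 31*m - 30)/(m^2 + 11*m + 28)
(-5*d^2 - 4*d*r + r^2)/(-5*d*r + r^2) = (d + r)/r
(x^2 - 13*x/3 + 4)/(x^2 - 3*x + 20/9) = 3*(x - 3)/(3*x - 5)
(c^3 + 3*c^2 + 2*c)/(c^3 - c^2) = (c^2 + 3*c + 2)/(c*(c - 1))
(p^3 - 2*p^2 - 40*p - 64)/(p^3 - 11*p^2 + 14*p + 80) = (p + 4)/(p - 5)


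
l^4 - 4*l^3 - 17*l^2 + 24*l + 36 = (l - 6)*(l - 2)*(l + 1)*(l + 3)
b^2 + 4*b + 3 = (b + 1)*(b + 3)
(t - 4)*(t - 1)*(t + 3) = t^3 - 2*t^2 - 11*t + 12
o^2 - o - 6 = (o - 3)*(o + 2)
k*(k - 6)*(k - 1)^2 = k^4 - 8*k^3 + 13*k^2 - 6*k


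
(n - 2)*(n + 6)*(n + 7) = n^3 + 11*n^2 + 16*n - 84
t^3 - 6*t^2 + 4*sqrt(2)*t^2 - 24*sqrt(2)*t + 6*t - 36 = (t - 6)*(t + sqrt(2))*(t + 3*sqrt(2))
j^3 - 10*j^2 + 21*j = j*(j - 7)*(j - 3)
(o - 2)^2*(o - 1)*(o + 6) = o^4 + o^3 - 22*o^2 + 44*o - 24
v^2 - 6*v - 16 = (v - 8)*(v + 2)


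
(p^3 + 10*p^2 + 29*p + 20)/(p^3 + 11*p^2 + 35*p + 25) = (p + 4)/(p + 5)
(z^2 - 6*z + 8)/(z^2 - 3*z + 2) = (z - 4)/(z - 1)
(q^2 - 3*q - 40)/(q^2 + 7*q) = (q^2 - 3*q - 40)/(q*(q + 7))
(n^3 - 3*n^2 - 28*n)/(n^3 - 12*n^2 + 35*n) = (n + 4)/(n - 5)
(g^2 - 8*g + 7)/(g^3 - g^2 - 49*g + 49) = 1/(g + 7)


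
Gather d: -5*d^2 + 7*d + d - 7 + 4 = -5*d^2 + 8*d - 3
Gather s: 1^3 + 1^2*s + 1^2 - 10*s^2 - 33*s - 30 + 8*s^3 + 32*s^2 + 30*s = 8*s^3 + 22*s^2 - 2*s - 28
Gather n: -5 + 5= 0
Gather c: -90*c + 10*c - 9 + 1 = -80*c - 8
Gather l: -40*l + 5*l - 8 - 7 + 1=-35*l - 14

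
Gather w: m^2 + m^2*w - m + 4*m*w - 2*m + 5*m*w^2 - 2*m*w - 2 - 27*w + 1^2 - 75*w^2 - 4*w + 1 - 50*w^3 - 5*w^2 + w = m^2 - 3*m - 50*w^3 + w^2*(5*m - 80) + w*(m^2 + 2*m - 30)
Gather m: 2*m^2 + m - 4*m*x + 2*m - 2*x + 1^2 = 2*m^2 + m*(3 - 4*x) - 2*x + 1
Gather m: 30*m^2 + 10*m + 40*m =30*m^2 + 50*m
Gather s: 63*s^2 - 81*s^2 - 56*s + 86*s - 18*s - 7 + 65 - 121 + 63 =-18*s^2 + 12*s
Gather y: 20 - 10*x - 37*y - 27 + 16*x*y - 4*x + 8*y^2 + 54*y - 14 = -14*x + 8*y^2 + y*(16*x + 17) - 21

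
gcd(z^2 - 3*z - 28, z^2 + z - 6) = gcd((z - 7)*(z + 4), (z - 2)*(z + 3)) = 1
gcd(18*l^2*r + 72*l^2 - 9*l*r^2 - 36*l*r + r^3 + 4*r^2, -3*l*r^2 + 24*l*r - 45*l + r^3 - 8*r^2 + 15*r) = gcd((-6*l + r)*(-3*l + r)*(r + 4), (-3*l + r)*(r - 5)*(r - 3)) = -3*l + r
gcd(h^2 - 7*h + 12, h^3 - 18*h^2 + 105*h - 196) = h - 4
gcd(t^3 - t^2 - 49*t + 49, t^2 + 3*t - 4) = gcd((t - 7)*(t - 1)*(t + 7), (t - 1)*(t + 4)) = t - 1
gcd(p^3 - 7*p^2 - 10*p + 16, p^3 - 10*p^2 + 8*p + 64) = p^2 - 6*p - 16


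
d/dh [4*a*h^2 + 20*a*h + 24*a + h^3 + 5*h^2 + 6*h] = 8*a*h + 20*a + 3*h^2 + 10*h + 6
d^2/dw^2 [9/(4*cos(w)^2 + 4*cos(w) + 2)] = 9*(-8*sin(w)^4 + 2*sin(w)^2 + 17*cos(w)/2 - 3*cos(3*w)/2 + 8)/(-2*sin(w)^2 + 2*cos(w) + 3)^3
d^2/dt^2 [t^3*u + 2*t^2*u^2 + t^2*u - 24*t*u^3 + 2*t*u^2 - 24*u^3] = 2*u*(3*t + 2*u + 1)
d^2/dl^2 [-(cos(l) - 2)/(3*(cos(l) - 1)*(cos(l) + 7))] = (-371*cos(l)/4 - 4*cos(2*l) - 13*cos(3*l)/4 + cos(4*l)/8 - 737/8)/(3*(cos(l) - 1)^2*(cos(l) + 7)^3)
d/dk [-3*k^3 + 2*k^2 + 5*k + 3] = -9*k^2 + 4*k + 5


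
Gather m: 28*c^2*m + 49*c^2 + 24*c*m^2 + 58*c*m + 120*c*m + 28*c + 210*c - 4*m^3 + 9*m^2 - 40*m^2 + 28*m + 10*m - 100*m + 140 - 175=49*c^2 + 238*c - 4*m^3 + m^2*(24*c - 31) + m*(28*c^2 + 178*c - 62) - 35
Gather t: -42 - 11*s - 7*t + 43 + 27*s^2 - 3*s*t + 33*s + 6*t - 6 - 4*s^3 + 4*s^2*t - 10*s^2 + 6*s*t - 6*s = -4*s^3 + 17*s^2 + 16*s + t*(4*s^2 + 3*s - 1) - 5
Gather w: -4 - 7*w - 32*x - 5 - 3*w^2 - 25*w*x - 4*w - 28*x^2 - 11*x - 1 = -3*w^2 + w*(-25*x - 11) - 28*x^2 - 43*x - 10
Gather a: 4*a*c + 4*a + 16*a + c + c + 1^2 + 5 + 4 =a*(4*c + 20) + 2*c + 10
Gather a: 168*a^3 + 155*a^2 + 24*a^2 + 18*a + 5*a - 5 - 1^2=168*a^3 + 179*a^2 + 23*a - 6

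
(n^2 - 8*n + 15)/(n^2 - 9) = (n - 5)/(n + 3)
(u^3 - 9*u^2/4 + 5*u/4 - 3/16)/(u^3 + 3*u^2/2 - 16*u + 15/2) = (8*u^2 - 14*u + 3)/(8*(u^2 + 2*u - 15))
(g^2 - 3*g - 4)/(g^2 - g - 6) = (-g^2 + 3*g + 4)/(-g^2 + g + 6)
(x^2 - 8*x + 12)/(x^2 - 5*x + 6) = (x - 6)/(x - 3)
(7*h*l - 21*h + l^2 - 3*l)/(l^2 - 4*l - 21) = (-7*h*l + 21*h - l^2 + 3*l)/(-l^2 + 4*l + 21)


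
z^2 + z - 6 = (z - 2)*(z + 3)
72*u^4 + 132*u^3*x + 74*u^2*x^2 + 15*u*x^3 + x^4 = (u + x)*(2*u + x)*(6*u + x)^2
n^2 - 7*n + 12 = (n - 4)*(n - 3)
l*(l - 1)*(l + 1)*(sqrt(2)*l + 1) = sqrt(2)*l^4 + l^3 - sqrt(2)*l^2 - l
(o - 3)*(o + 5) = o^2 + 2*o - 15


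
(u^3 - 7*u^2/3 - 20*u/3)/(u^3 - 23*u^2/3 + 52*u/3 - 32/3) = u*(3*u + 5)/(3*u^2 - 11*u + 8)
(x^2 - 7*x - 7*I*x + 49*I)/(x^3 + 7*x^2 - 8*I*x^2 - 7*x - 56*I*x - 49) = (x - 7)/(x^2 + x*(7 - I) - 7*I)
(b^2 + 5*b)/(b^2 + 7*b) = (b + 5)/(b + 7)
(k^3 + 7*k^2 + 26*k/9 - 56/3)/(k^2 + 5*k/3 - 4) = (k^2 + 25*k/3 + 14)/(k + 3)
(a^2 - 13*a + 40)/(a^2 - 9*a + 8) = (a - 5)/(a - 1)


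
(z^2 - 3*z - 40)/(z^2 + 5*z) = (z - 8)/z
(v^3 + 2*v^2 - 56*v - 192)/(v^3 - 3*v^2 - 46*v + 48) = (v + 4)/(v - 1)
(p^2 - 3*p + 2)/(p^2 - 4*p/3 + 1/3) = 3*(p - 2)/(3*p - 1)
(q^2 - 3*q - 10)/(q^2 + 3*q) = (q^2 - 3*q - 10)/(q*(q + 3))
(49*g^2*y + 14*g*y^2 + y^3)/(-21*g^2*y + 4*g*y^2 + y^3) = (7*g + y)/(-3*g + y)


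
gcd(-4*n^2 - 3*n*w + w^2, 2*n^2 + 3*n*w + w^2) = n + w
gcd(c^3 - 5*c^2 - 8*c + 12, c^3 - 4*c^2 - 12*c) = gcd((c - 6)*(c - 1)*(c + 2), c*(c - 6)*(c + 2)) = c^2 - 4*c - 12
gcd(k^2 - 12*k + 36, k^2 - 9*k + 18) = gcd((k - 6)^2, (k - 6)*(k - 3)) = k - 6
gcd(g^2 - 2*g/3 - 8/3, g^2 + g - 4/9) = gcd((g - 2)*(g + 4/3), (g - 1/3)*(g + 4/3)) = g + 4/3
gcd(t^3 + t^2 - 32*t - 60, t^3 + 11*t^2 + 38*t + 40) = t^2 + 7*t + 10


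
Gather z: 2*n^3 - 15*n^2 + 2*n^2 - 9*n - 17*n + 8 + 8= 2*n^3 - 13*n^2 - 26*n + 16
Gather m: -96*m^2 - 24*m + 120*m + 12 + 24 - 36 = -96*m^2 + 96*m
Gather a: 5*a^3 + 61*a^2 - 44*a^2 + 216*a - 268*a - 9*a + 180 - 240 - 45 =5*a^3 + 17*a^2 - 61*a - 105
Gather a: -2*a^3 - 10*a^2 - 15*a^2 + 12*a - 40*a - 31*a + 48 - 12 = -2*a^3 - 25*a^2 - 59*a + 36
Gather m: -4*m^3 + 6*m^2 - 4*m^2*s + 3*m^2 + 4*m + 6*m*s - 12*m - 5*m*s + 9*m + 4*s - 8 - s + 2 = -4*m^3 + m^2*(9 - 4*s) + m*(s + 1) + 3*s - 6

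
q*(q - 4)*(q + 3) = q^3 - q^2 - 12*q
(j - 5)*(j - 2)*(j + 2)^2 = j^4 - 3*j^3 - 14*j^2 + 12*j + 40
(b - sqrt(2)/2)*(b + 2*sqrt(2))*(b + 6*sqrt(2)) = b^3 + 15*sqrt(2)*b^2/2 + 16*b - 12*sqrt(2)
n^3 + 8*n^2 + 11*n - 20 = (n - 1)*(n + 4)*(n + 5)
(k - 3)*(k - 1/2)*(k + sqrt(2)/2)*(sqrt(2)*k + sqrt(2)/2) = sqrt(2)*k^4 - 3*sqrt(2)*k^3 + k^3 - 3*k^2 - sqrt(2)*k^2/4 - k/4 + 3*sqrt(2)*k/4 + 3/4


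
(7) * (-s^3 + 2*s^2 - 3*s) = -7*s^3 + 14*s^2 - 21*s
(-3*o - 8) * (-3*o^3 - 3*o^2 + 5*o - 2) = 9*o^4 + 33*o^3 + 9*o^2 - 34*o + 16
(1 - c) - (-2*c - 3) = c + 4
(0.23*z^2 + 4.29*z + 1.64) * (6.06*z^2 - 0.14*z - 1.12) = 1.3938*z^4 + 25.9652*z^3 + 9.0802*z^2 - 5.0344*z - 1.8368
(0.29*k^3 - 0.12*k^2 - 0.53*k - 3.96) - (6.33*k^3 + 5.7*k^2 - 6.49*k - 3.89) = -6.04*k^3 - 5.82*k^2 + 5.96*k - 0.0699999999999998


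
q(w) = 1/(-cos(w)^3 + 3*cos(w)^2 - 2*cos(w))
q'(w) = (-3*sin(w)*cos(w)^2 + 6*sin(w)*cos(w) - 2*sin(w))/(-cos(w)^3 + 3*cos(w)^2 - 2*cos(w))^2 = (-3*sin(w) - 2*sin(w)/cos(w)^2 + 6*tan(w))/((cos(w) - 2)^2*(cos(w) - 1)^2)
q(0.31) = -21.03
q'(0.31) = 133.96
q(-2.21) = 0.40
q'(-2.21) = 0.87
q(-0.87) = -3.22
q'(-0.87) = -4.93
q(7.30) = -2.72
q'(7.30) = 2.05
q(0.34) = -17.53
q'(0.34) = 101.43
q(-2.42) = 0.28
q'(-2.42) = 0.41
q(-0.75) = -4.02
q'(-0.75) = -8.62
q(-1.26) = -2.78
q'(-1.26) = 3.28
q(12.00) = -6.56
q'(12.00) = -21.43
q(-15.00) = 0.27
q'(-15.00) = 0.40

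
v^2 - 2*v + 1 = (v - 1)^2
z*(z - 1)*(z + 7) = z^3 + 6*z^2 - 7*z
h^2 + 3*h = h*(h + 3)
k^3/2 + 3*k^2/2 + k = k*(k/2 + 1/2)*(k + 2)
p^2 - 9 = (p - 3)*(p + 3)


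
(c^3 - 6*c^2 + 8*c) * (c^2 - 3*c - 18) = c^5 - 9*c^4 + 8*c^3 + 84*c^2 - 144*c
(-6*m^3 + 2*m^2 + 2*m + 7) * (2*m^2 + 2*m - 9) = -12*m^5 - 8*m^4 + 62*m^3 - 4*m - 63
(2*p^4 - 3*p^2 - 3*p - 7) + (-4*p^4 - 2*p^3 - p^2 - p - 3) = -2*p^4 - 2*p^3 - 4*p^2 - 4*p - 10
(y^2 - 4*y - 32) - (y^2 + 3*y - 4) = -7*y - 28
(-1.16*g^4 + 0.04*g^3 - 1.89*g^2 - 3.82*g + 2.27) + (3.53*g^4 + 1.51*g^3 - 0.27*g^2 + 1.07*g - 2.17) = 2.37*g^4 + 1.55*g^3 - 2.16*g^2 - 2.75*g + 0.1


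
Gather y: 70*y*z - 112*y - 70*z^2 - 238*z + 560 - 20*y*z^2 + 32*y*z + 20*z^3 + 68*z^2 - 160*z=y*(-20*z^2 + 102*z - 112) + 20*z^3 - 2*z^2 - 398*z + 560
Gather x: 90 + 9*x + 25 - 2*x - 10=7*x + 105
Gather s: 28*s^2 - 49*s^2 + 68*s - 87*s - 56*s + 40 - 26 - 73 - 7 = -21*s^2 - 75*s - 66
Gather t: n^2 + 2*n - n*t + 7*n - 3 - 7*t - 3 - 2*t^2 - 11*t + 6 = n^2 + 9*n - 2*t^2 + t*(-n - 18)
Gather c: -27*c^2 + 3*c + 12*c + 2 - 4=-27*c^2 + 15*c - 2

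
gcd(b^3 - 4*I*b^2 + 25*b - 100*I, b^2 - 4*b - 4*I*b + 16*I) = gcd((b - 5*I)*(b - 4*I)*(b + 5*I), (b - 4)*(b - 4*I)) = b - 4*I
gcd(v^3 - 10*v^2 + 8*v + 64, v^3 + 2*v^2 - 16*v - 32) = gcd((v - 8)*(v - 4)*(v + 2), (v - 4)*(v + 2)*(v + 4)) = v^2 - 2*v - 8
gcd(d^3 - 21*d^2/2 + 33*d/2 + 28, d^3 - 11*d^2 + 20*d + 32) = d^2 - 7*d - 8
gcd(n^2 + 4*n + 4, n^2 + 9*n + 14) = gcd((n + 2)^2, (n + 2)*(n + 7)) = n + 2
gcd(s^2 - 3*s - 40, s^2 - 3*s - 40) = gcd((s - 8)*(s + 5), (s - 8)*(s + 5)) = s^2 - 3*s - 40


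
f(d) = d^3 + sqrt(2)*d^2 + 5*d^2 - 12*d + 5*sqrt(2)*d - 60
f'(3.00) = 60.56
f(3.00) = 9.94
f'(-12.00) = 273.13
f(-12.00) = -805.21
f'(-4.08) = -7.33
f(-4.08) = -1.03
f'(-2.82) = -17.25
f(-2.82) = -17.52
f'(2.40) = 43.14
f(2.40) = -21.06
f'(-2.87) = -17.04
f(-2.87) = -16.66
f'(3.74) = 85.01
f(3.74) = 63.60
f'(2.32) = 40.98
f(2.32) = -24.42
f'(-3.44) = -13.56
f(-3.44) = -7.85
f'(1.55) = 22.16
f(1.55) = -48.51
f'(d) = 3*d^2 + 2*sqrt(2)*d + 10*d - 12 + 5*sqrt(2)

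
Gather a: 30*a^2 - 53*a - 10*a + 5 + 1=30*a^2 - 63*a + 6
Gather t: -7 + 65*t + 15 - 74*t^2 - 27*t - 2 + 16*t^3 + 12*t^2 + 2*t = 16*t^3 - 62*t^2 + 40*t + 6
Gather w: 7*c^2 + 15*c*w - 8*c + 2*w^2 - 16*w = 7*c^2 - 8*c + 2*w^2 + w*(15*c - 16)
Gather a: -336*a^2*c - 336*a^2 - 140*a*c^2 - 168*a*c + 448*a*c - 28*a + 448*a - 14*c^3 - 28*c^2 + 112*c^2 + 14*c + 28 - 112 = a^2*(-336*c - 336) + a*(-140*c^2 + 280*c + 420) - 14*c^3 + 84*c^2 + 14*c - 84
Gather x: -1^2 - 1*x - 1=-x - 2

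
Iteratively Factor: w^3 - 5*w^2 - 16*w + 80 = (w - 4)*(w^2 - w - 20) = (w - 4)*(w + 4)*(w - 5)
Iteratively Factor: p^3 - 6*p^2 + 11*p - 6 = (p - 3)*(p^2 - 3*p + 2) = (p - 3)*(p - 1)*(p - 2)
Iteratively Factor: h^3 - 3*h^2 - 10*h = (h + 2)*(h^2 - 5*h) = h*(h + 2)*(h - 5)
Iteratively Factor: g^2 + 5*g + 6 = (g + 3)*(g + 2)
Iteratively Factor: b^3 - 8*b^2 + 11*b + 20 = (b + 1)*(b^2 - 9*b + 20) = (b - 5)*(b + 1)*(b - 4)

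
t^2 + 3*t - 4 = (t - 1)*(t + 4)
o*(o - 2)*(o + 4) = o^3 + 2*o^2 - 8*o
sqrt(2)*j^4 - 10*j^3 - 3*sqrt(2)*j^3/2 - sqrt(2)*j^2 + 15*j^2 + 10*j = j*(j - 2)*(j - 5*sqrt(2))*(sqrt(2)*j + sqrt(2)/2)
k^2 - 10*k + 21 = (k - 7)*(k - 3)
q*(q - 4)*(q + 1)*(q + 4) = q^4 + q^3 - 16*q^2 - 16*q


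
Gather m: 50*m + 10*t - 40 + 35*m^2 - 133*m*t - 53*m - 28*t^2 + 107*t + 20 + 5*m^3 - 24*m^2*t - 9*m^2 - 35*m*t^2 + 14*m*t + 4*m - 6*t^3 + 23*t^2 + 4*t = 5*m^3 + m^2*(26 - 24*t) + m*(-35*t^2 - 119*t + 1) - 6*t^3 - 5*t^2 + 121*t - 20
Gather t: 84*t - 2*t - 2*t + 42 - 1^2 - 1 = 80*t + 40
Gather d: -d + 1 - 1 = -d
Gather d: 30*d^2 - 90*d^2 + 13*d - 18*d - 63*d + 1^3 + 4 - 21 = -60*d^2 - 68*d - 16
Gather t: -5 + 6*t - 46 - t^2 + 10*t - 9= -t^2 + 16*t - 60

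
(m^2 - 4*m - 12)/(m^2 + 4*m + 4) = (m - 6)/(m + 2)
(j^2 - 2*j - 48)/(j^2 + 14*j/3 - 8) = 3*(j - 8)/(3*j - 4)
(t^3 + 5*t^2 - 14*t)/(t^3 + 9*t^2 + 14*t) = (t - 2)/(t + 2)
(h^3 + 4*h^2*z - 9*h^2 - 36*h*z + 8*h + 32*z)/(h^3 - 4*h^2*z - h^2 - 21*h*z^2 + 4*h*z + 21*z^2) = (-h^2 - 4*h*z + 8*h + 32*z)/(-h^2 + 4*h*z + 21*z^2)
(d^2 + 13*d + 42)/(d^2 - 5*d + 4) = (d^2 + 13*d + 42)/(d^2 - 5*d + 4)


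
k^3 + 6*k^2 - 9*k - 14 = (k - 2)*(k + 1)*(k + 7)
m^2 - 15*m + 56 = (m - 8)*(m - 7)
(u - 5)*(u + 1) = u^2 - 4*u - 5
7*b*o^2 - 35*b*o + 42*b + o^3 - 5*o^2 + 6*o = (7*b + o)*(o - 3)*(o - 2)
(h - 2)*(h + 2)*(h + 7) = h^3 + 7*h^2 - 4*h - 28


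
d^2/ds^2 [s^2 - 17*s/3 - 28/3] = 2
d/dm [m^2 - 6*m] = 2*m - 6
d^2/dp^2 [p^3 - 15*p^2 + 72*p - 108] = 6*p - 30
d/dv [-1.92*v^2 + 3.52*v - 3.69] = 3.52 - 3.84*v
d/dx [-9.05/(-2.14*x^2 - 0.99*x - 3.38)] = (-38.734*x - 8.9595)/(2.14*x^2 + 0.99*x + 3.38)^2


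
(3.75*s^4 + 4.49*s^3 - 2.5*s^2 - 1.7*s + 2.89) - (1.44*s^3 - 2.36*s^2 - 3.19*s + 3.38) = 3.75*s^4 + 3.05*s^3 - 0.14*s^2 + 1.49*s - 0.49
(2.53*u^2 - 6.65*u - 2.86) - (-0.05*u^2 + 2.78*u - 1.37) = 2.58*u^2 - 9.43*u - 1.49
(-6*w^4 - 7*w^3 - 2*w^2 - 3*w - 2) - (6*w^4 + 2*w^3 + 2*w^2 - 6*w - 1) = -12*w^4 - 9*w^3 - 4*w^2 + 3*w - 1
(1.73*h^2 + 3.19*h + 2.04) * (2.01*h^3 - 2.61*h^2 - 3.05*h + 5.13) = 3.4773*h^5 + 1.8966*h^4 - 9.502*h^3 - 6.179*h^2 + 10.1427*h + 10.4652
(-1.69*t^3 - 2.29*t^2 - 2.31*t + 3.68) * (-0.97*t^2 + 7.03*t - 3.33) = 1.6393*t^5 - 9.6594*t^4 - 8.2303*t^3 - 12.1832*t^2 + 33.5627*t - 12.2544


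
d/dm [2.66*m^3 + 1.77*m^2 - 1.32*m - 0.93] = 7.98*m^2 + 3.54*m - 1.32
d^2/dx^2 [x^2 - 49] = 2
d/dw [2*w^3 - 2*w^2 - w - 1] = 6*w^2 - 4*w - 1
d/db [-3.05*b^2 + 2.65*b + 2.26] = 2.65 - 6.1*b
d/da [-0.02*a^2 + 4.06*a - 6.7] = 4.06 - 0.04*a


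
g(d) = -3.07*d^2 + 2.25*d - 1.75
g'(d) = 2.25 - 6.14*d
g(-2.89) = -33.89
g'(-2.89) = 19.99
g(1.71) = -6.88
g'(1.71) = -8.25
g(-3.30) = -42.61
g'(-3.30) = 22.51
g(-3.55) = -48.43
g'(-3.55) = 24.05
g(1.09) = -2.94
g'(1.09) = -4.44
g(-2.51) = -26.74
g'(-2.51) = 17.66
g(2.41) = -14.16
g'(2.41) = -12.55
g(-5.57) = -109.53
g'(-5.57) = 36.45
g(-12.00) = -470.83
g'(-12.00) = 75.93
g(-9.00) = -270.67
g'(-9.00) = 57.51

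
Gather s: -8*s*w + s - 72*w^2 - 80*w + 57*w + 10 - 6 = s*(1 - 8*w) - 72*w^2 - 23*w + 4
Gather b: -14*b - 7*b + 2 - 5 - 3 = -21*b - 6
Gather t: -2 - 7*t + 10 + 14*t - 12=7*t - 4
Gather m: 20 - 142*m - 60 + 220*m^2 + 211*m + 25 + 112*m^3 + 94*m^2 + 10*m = 112*m^3 + 314*m^2 + 79*m - 15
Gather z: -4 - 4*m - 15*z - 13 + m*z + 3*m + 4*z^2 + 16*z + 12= -m + 4*z^2 + z*(m + 1) - 5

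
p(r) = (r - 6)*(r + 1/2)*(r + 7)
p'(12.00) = 426.50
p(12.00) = 1425.00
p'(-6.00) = 48.50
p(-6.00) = 66.00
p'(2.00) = -23.50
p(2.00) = -90.00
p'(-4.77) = 12.45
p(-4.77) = 102.55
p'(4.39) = 29.49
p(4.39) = -89.67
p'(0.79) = -37.26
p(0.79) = -52.36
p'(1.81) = -26.24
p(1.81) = -85.27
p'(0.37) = -39.98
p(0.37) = -36.10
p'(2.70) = -11.53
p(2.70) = -102.43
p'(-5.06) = 20.13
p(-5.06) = 97.84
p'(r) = (r - 6)*(r + 1/2) + (r - 6)*(r + 7) + (r + 1/2)*(r + 7)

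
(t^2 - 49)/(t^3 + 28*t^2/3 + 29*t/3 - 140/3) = 3*(t - 7)/(3*t^2 + 7*t - 20)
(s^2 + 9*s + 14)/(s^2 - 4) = (s + 7)/(s - 2)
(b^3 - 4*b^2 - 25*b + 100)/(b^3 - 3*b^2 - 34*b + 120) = (b + 5)/(b + 6)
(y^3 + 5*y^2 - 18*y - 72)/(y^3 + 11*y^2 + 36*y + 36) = (y - 4)/(y + 2)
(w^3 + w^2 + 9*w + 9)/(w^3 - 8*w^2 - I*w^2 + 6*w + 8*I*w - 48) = (w^2 + w*(1 + 3*I) + 3*I)/(w^2 + 2*w*(-4 + I) - 16*I)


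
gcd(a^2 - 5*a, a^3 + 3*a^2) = a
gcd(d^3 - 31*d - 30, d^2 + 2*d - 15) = d + 5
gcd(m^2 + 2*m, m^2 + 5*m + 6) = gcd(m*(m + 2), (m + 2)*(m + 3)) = m + 2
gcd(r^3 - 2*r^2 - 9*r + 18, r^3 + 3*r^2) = r + 3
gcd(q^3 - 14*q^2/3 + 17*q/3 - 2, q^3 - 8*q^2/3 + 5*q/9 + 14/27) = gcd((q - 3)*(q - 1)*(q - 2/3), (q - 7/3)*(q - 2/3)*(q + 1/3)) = q - 2/3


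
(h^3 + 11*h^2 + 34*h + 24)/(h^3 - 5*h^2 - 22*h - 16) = (h^2 + 10*h + 24)/(h^2 - 6*h - 16)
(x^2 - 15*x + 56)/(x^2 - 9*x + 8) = (x - 7)/(x - 1)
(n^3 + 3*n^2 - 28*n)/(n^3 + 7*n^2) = (n - 4)/n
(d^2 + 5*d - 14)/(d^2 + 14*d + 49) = (d - 2)/(d + 7)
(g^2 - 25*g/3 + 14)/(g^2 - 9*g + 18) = (g - 7/3)/(g - 3)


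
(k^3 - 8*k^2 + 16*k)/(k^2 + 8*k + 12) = k*(k^2 - 8*k + 16)/(k^2 + 8*k + 12)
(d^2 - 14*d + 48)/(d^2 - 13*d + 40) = (d - 6)/(d - 5)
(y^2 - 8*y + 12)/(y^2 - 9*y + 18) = (y - 2)/(y - 3)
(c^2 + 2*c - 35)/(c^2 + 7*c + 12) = (c^2 + 2*c - 35)/(c^2 + 7*c + 12)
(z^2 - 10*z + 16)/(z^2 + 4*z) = (z^2 - 10*z + 16)/(z*(z + 4))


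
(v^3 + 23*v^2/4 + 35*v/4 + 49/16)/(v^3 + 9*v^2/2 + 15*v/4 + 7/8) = (4*v + 7)/(2*(2*v + 1))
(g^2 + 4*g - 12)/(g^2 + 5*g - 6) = (g - 2)/(g - 1)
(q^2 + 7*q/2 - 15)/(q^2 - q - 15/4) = 2*(q + 6)/(2*q + 3)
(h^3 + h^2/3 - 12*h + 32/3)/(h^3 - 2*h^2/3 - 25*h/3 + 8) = (h + 4)/(h + 3)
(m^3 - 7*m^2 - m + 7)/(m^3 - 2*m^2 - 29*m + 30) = (m^2 - 6*m - 7)/(m^2 - m - 30)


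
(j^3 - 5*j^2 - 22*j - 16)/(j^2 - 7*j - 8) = j + 2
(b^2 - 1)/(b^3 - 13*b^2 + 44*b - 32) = (b + 1)/(b^2 - 12*b + 32)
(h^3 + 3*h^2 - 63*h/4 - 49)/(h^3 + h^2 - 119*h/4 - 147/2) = (h - 4)/(h - 6)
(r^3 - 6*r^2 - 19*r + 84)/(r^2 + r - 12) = r - 7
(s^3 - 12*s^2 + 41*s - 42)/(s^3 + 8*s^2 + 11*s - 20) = (s^3 - 12*s^2 + 41*s - 42)/(s^3 + 8*s^2 + 11*s - 20)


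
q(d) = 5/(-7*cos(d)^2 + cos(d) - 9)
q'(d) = 5*(-14*sin(d)*cos(d) + sin(d))/(-7*cos(d)^2 + cos(d) - 9)^2 = 5*(1 - 14*cos(d))*sin(d)/(7*sin(d)^2 + cos(d) - 16)^2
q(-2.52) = -0.35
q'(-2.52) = -0.17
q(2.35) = -0.38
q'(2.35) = 0.22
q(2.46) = -0.36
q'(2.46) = 0.19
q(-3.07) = -0.29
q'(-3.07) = -0.02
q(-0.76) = -0.42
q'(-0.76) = 0.22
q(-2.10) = -0.44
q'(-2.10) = -0.27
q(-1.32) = -0.54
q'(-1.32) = 0.14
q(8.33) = -0.46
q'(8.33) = 0.28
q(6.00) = -0.34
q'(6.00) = 0.08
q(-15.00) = -0.36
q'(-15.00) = -0.20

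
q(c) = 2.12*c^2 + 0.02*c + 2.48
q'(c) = 4.24*c + 0.02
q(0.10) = 2.50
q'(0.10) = 0.44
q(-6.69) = 97.23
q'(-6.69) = -28.35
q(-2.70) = 17.88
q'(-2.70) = -11.43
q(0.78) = 3.79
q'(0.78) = 3.33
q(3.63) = 30.49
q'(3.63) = 15.41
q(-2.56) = 16.32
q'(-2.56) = -10.83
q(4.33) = 42.31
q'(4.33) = 18.38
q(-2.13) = 12.06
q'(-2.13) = -9.01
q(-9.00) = 174.02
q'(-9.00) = -38.14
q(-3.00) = 21.50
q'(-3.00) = -12.70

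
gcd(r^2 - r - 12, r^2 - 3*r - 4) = r - 4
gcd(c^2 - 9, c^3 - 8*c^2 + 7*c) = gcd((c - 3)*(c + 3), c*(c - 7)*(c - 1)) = 1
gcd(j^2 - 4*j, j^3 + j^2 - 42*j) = j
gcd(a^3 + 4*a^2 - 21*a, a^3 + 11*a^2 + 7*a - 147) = a^2 + 4*a - 21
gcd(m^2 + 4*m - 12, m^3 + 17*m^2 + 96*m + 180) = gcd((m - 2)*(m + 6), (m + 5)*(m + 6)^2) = m + 6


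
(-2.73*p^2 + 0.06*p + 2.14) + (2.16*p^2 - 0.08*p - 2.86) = -0.57*p^2 - 0.02*p - 0.72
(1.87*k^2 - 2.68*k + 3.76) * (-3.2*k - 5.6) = -5.984*k^3 - 1.896*k^2 + 2.976*k - 21.056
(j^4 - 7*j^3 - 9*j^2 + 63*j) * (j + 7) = j^5 - 58*j^3 + 441*j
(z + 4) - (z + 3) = 1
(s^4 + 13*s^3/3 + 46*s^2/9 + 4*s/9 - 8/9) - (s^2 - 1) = s^4 + 13*s^3/3 + 37*s^2/9 + 4*s/9 + 1/9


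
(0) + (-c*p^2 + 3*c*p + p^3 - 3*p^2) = -c*p^2 + 3*c*p + p^3 - 3*p^2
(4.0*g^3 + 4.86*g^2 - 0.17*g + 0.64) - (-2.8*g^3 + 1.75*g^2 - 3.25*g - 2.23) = 6.8*g^3 + 3.11*g^2 + 3.08*g + 2.87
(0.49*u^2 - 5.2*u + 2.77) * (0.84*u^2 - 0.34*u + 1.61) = 0.4116*u^4 - 4.5346*u^3 + 4.8837*u^2 - 9.3138*u + 4.4597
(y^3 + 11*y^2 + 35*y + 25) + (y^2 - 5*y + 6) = y^3 + 12*y^2 + 30*y + 31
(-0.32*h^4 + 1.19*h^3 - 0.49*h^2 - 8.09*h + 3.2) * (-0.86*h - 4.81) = 0.2752*h^5 + 0.5158*h^4 - 5.3025*h^3 + 9.3143*h^2 + 36.1609*h - 15.392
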